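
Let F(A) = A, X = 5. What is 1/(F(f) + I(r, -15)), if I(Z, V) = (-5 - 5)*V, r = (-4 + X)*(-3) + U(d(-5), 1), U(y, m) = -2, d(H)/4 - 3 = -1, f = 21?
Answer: 1/171 ≈ 0.0058480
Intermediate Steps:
d(H) = 8 (d(H) = 12 + 4*(-1) = 12 - 4 = 8)
r = -5 (r = (-4 + 5)*(-3) - 2 = 1*(-3) - 2 = -3 - 2 = -5)
I(Z, V) = -10*V
1/(F(f) + I(r, -15)) = 1/(21 - 10*(-15)) = 1/(21 + 150) = 1/171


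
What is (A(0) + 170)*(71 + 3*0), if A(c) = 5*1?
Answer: 12425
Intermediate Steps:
A(c) = 5
(A(0) + 170)*(71 + 3*0) = (5 + 170)*(71 + 3*0) = 175*(71 + 0) = 175*71 = 12425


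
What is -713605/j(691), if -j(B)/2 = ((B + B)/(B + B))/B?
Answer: 493101055/2 ≈ 2.4655e+8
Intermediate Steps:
j(B) = -2/B (j(B) = -2*(B + B)/(B + B)/B = -2*(2*B)/((2*B))/B = -2*(2*B)*(1/(2*B))/B = -2/B)
-713605/j(691) = -713605/((-2/691)) = -713605/((-2*1/691)) = -713605/(-2/691) = -713605*(-691/2) = 493101055/2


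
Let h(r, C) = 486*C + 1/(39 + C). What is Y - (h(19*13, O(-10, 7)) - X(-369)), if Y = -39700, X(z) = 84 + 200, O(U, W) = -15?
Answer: -771025/24 ≈ -32126.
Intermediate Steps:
X(z) = 284
h(r, C) = 1/(39 + C) + 486*C
Y - (h(19*13, O(-10, 7)) - X(-369)) = -39700 - ((1 + 486*(-15)**2 + 18954*(-15))/(39 - 15) - 1*284) = -39700 - ((1 + 486*225 - 284310)/24 - 284) = -39700 - ((1 + 109350 - 284310)/24 - 284) = -39700 - ((1/24)*(-174959) - 284) = -39700 - (-174959/24 - 284) = -39700 - 1*(-181775/24) = -39700 + 181775/24 = -771025/24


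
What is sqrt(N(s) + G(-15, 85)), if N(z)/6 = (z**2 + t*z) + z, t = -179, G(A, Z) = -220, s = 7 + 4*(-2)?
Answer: sqrt(854) ≈ 29.223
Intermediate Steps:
s = -1 (s = 7 - 8 = -1)
N(z) = -1068*z + 6*z**2 (N(z) = 6*((z**2 - 179*z) + z) = 6*(z**2 - 178*z) = -1068*z + 6*z**2)
sqrt(N(s) + G(-15, 85)) = sqrt(6*(-1)*(-178 - 1) - 220) = sqrt(6*(-1)*(-179) - 220) = sqrt(1074 - 220) = sqrt(854)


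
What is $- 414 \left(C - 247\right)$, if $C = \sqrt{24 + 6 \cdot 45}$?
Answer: $102258 - 2898 \sqrt{6} \approx 95159.0$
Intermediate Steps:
$C = 7 \sqrt{6}$ ($C = \sqrt{24 + 270} = \sqrt{294} = 7 \sqrt{6} \approx 17.146$)
$- 414 \left(C - 247\right) = - 414 \left(7 \sqrt{6} - 247\right) = - 414 \left(-247 + 7 \sqrt{6}\right) = 102258 - 2898 \sqrt{6}$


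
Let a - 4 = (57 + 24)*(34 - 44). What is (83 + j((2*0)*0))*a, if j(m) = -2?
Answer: -65286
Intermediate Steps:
a = -806 (a = 4 + (57 + 24)*(34 - 44) = 4 + 81*(-10) = 4 - 810 = -806)
(83 + j((2*0)*0))*a = (83 - 2)*(-806) = 81*(-806) = -65286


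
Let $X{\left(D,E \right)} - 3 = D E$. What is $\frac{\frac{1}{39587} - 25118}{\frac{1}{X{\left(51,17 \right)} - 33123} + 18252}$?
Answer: $- \frac{6414130017009}{4660828927037} \approx -1.3762$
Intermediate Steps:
$X{\left(D,E \right)} = 3 + D E$
$\frac{\frac{1}{39587} - 25118}{\frac{1}{X{\left(51,17 \right)} - 33123} + 18252} = \frac{\frac{1}{39587} - 25118}{\frac{1}{\left(3 + 51 \cdot 17\right) - 33123} + 18252} = \frac{\frac{1}{39587} - 25118}{\frac{1}{\left(3 + 867\right) - 33123} + 18252} = - \frac{994346265}{39587 \left(\frac{1}{870 - 33123} + 18252\right)} = - \frac{994346265}{39587 \left(\frac{1}{-32253} + 18252\right)} = - \frac{994346265}{39587 \left(- \frac{1}{32253} + 18252\right)} = - \frac{994346265}{39587 \cdot \frac{588681755}{32253}} = \left(- \frac{994346265}{39587}\right) \frac{32253}{588681755} = - \frac{6414130017009}{4660828927037}$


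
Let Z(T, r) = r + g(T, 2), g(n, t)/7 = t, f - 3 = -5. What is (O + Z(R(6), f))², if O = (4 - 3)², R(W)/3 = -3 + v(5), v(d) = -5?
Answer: 169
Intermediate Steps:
f = -2 (f = 3 - 5 = -2)
g(n, t) = 7*t
R(W) = -24 (R(W) = 3*(-3 - 5) = 3*(-8) = -24)
Z(T, r) = 14 + r (Z(T, r) = r + 7*2 = r + 14 = 14 + r)
O = 1 (O = 1² = 1)
(O + Z(R(6), f))² = (1 + (14 - 2))² = (1 + 12)² = 13² = 169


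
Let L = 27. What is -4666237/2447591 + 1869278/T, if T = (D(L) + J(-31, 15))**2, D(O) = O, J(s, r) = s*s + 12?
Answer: -45504495351/1223795500000 ≈ -0.037183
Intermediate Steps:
J(s, r) = 12 + s**2 (J(s, r) = s**2 + 12 = 12 + s**2)
T = 1000000 (T = (27 + (12 + (-31)**2))**2 = (27 + (12 + 961))**2 = (27 + 973)**2 = 1000**2 = 1000000)
-4666237/2447591 + 1869278/T = -4666237/2447591 + 1869278/1000000 = -4666237*1/2447591 + 1869278*(1/1000000) = -4666237/2447591 + 934639/500000 = -45504495351/1223795500000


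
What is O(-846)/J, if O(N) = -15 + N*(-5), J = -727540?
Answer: -843/145508 ≈ -0.0057935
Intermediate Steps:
O(N) = -15 - 5*N
O(-846)/J = (-15 - 5*(-846))/(-727540) = (-15 + 4230)*(-1/727540) = 4215*(-1/727540) = -843/145508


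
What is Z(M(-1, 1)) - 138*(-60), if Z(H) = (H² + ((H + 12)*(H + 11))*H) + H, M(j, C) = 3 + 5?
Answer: 11392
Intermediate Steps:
M(j, C) = 8
Z(H) = H + H² + H*(11 + H)*(12 + H) (Z(H) = (H² + ((12 + H)*(11 + H))*H) + H = (H² + ((11 + H)*(12 + H))*H) + H = (H² + H*(11 + H)*(12 + H)) + H = H + H² + H*(11 + H)*(12 + H))
Z(M(-1, 1)) - 138*(-60) = 8*(133 + 8² + 24*8) - 138*(-60) = 8*(133 + 64 + 192) + 8280 = 8*389 + 8280 = 3112 + 8280 = 11392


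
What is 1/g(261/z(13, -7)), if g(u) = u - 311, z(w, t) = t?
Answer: -7/2438 ≈ -0.0028712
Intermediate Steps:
g(u) = -311 + u
1/g(261/z(13, -7)) = 1/(-311 + 261/(-7)) = 1/(-311 + 261*(-1/7)) = 1/(-311 - 261/7) = 1/(-2438/7) = -7/2438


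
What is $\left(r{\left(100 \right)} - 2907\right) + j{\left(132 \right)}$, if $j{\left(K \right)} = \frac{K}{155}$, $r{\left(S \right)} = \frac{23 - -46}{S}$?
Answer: $- \frac{9006921}{3100} \approx -2905.5$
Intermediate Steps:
$r{\left(S \right)} = \frac{69}{S}$ ($r{\left(S \right)} = \frac{23 + 46}{S} = \frac{69}{S}$)
$j{\left(K \right)} = \frac{K}{155}$ ($j{\left(K \right)} = K \frac{1}{155} = \frac{K}{155}$)
$\left(r{\left(100 \right)} - 2907\right) + j{\left(132 \right)} = \left(\frac{69}{100} - 2907\right) + \frac{1}{155} \cdot 132 = \left(69 \cdot \frac{1}{100} - 2907\right) + \frac{132}{155} = \left(\frac{69}{100} - 2907\right) + \frac{132}{155} = - \frac{290631}{100} + \frac{132}{155} = - \frac{9006921}{3100}$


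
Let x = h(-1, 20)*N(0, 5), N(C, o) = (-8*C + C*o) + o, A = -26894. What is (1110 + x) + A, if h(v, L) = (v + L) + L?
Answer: -25589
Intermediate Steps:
N(C, o) = o - 8*C + C*o
h(v, L) = v + 2*L (h(v, L) = (L + v) + L = v + 2*L)
x = 195 (x = (-1 + 2*20)*(5 - 8*0 + 0*5) = (-1 + 40)*(5 + 0 + 0) = 39*5 = 195)
(1110 + x) + A = (1110 + 195) - 26894 = 1305 - 26894 = -25589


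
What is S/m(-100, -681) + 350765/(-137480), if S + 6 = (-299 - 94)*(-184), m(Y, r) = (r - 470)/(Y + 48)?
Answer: 103301794249/31647896 ≈ 3264.1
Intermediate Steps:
m(Y, r) = (-470 + r)/(48 + Y)
S = 72306 (S = -6 + (-299 - 94)*(-184) = -6 - 393*(-184) = -6 + 72312 = 72306)
S/m(-100, -681) + 350765/(-137480) = 72306/(((-470 - 681)/(48 - 100))) + 350765/(-137480) = 72306/((-1151/(-52))) + 350765*(-1/137480) = 72306/((-1/52*(-1151))) - 70153/27496 = 72306/(1151/52) - 70153/27496 = 72306*(52/1151) - 70153/27496 = 3759912/1151 - 70153/27496 = 103301794249/31647896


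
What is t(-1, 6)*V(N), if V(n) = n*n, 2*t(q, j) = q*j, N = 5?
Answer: -75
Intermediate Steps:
t(q, j) = j*q/2 (t(q, j) = (q*j)/2 = (j*q)/2 = j*q/2)
V(n) = n²
t(-1, 6)*V(N) = ((½)*6*(-1))*5² = -3*25 = -75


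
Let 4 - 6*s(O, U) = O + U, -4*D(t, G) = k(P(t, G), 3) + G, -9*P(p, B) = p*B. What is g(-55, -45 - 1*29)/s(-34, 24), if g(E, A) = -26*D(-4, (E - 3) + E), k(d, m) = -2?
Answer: -4485/14 ≈ -320.36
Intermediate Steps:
P(p, B) = -B*p/9 (P(p, B) = -p*B/9 = -B*p/9)
D(t, G) = ½ - G/4 (D(t, G) = -(-2 + G)/4 = ½ - G/4)
s(O, U) = ⅔ - O/6 - U/6 (s(O, U) = ⅔ - (O + U)/6 = ⅔ + (-O/6 - U/6) = ⅔ - O/6 - U/6)
g(E, A) = -65/2 + 13*E (g(E, A) = -26*(½ - ((E - 3) + E)/4) = -26*(½ - ((-3 + E) + E)/4) = -26*(½ - (-3 + 2*E)/4) = -26*(½ + (¾ - E/2)) = -26*(5/4 - E/2) = -65/2 + 13*E)
g(-55, -45 - 1*29)/s(-34, 24) = (-65/2 + 13*(-55))/(⅔ - ⅙*(-34) - ⅙*24) = (-65/2 - 715)/(⅔ + 17/3 - 4) = -1495/(2*7/3) = -1495/2*3/7 = -4485/14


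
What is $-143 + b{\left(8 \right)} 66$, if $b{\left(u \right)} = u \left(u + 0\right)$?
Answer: $4081$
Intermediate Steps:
$b{\left(u \right)} = u^{2}$ ($b{\left(u \right)} = u u = u^{2}$)
$-143 + b{\left(8 \right)} 66 = -143 + 8^{2} \cdot 66 = -143 + 64 \cdot 66 = -143 + 4224 = 4081$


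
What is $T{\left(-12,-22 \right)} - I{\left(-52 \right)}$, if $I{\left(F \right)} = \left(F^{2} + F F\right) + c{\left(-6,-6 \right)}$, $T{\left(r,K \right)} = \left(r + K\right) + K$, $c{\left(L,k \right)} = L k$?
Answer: $-5500$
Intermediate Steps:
$T{\left(r,K \right)} = r + 2 K$ ($T{\left(r,K \right)} = \left(K + r\right) + K = r + 2 K$)
$I{\left(F \right)} = 36 + 2 F^{2}$ ($I{\left(F \right)} = \left(F^{2} + F F\right) - -36 = \left(F^{2} + F^{2}\right) + 36 = 2 F^{2} + 36 = 36 + 2 F^{2}$)
$T{\left(-12,-22 \right)} - I{\left(-52 \right)} = \left(-12 + 2 \left(-22\right)\right) - \left(36 + 2 \left(-52\right)^{2}\right) = \left(-12 - 44\right) - \left(36 + 2 \cdot 2704\right) = -56 - \left(36 + 5408\right) = -56 - 5444 = -5500$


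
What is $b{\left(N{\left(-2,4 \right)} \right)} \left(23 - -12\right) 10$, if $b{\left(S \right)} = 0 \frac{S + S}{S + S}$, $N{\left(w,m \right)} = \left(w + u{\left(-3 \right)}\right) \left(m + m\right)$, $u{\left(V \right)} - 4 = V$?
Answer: $0$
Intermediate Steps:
$u{\left(V \right)} = 4 + V$
$N{\left(w,m \right)} = 2 m \left(1 + w\right)$ ($N{\left(w,m \right)} = \left(w + \left(4 - 3\right)\right) \left(m + m\right) = \left(w + 1\right) 2 m = \left(1 + w\right) 2 m = 2 m \left(1 + w\right)$)
$b{\left(S \right)} = 0$ ($b{\left(S \right)} = 0 \frac{2 S}{2 S} = 0 \cdot 2 S \frac{1}{2 S} = 0 \cdot 1 = 0$)
$b{\left(N{\left(-2,4 \right)} \right)} \left(23 - -12\right) 10 = 0 \left(23 - -12\right) 10 = 0 \left(23 + 12\right) 10 = 0 \cdot 35 \cdot 10 = 0 \cdot 10 = 0$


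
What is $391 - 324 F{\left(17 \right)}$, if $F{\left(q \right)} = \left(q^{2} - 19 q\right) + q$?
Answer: $5899$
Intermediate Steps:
$F{\left(q \right)} = q^{2} - 18 q$
$391 - 324 F{\left(17 \right)} = 391 - 324 \cdot 17 \left(-18 + 17\right) = 391 - 324 \cdot 17 \left(-1\right) = 391 - -5508 = 391 + 5508 = 5899$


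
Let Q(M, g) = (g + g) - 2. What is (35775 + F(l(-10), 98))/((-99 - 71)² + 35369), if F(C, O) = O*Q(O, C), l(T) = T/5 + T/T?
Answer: 35383/64269 ≈ 0.55055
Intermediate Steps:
l(T) = 1 + T/5 (l(T) = T*(⅕) + 1 = T/5 + 1 = 1 + T/5)
Q(M, g) = -2 + 2*g (Q(M, g) = 2*g - 2 = -2 + 2*g)
F(C, O) = O*(-2 + 2*C)
(35775 + F(l(-10), 98))/((-99 - 71)² + 35369) = (35775 + 2*98*(-1 + (1 + (⅕)*(-10))))/((-99 - 71)² + 35369) = (35775 + 2*98*(-1 + (1 - 2)))/((-170)² + 35369) = (35775 + 2*98*(-1 - 1))/(28900 + 35369) = (35775 + 2*98*(-2))/64269 = (35775 - 392)*(1/64269) = 35383*(1/64269) = 35383/64269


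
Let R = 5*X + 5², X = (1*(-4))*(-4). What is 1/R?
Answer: 1/105 ≈ 0.0095238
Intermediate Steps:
X = 16 (X = -4*(-4) = 16)
R = 105 (R = 5*16 + 5² = 80 + 25 = 105)
1/R = 1/105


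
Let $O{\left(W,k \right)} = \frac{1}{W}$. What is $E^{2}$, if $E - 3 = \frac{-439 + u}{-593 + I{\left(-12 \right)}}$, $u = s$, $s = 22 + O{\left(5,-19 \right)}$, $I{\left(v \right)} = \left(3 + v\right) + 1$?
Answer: $\frac{123187801}{9030025} \approx 13.642$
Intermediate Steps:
$I{\left(v \right)} = 4 + v$
$s = \frac{111}{5}$ ($s = 22 + \frac{1}{5} = \frac{111}{5} \approx 22.2$)
$u = \frac{111}{5} \approx 22.2$
$E = \frac{11099}{3005}$ ($E = 3 + \frac{-439 + \frac{111}{5}}{-593 + \left(4 - 12\right)} = 3 - \frac{2084}{5 \left(-593 - 8\right)} = 3 - \frac{2084}{5 \left(-601\right)} = 3 - - \frac{2084}{3005} = 3 + \frac{2084}{3005} = \frac{11099}{3005} \approx 3.6935$)
$E^{2} = \left(\frac{11099}{3005}\right)^{2} = \frac{123187801}{9030025}$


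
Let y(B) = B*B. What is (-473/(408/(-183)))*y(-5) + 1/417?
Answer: 300792661/56712 ≈ 5303.9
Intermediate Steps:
y(B) = B**2
(-473/(408/(-183)))*y(-5) + 1/417 = -473/(408/(-183))*(-5)**2 + 1/417 = -473/(408*(-1/183))*25 + 1/417 = -473/(-136/61)*25 + 1/417 = -473*(-61/136)*25 + 1/417 = (28853/136)*25 + 1/417 = 721325/136 + 1/417 = 300792661/56712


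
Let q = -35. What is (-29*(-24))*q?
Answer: -24360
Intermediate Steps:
(-29*(-24))*q = -29*(-24)*(-35) = 696*(-35) = -24360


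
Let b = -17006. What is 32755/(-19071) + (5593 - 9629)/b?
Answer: -240030487/162160713 ≈ -1.4802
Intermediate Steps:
32755/(-19071) + (5593 - 9629)/b = 32755/(-19071) + (5593 - 9629)/(-17006) = 32755*(-1/19071) - 4036*(-1/17006) = -32755/19071 + 2018/8503 = -240030487/162160713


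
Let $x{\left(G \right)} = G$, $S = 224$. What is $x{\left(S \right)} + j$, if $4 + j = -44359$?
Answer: $-44139$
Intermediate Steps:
$j = -44363$ ($j = -4 - 44359 = -44363$)
$x{\left(S \right)} + j = 224 - 44363 = -44139$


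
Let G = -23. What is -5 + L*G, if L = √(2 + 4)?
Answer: -5 - 23*√6 ≈ -61.338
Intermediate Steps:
L = √6 ≈ 2.4495
-5 + L*G = -5 + √6*(-23) = -5 - 23*√6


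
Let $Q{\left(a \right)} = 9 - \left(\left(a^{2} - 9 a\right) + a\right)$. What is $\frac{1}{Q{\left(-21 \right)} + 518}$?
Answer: $- \frac{1}{82} \approx -0.012195$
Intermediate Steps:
$Q{\left(a \right)} = 9 - a^{2} + 8 a$ ($Q{\left(a \right)} = 9 - \left(a^{2} - 8 a\right) = 9 - a^{2} + 8 a$)
$\frac{1}{Q{\left(-21 \right)} + 518} = \frac{1}{\left(9 - \left(-21\right)^{2} + 8 \left(-21\right)\right) + 518} = \frac{1}{\left(9 - 441 - 168\right) + 518} = \frac{1}{-600 + 518} = \frac{1}{-82} = - \frac{1}{82}$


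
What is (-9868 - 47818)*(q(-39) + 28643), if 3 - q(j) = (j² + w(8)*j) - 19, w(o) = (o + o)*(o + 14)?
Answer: -2357742192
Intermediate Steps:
w(o) = 2*o*(14 + o) (w(o) = (2*o)*(14 + o) = 2*o*(14 + o))
q(j) = 22 - j² - 352*j (q(j) = 3 - ((j² + (2*8*(14 + 8))*j) - 19) = 3 - ((j² + (2*8*22)*j) - 19) = 3 - ((j² + 352*j) - 19) = 3 - (-19 + j² + 352*j) = 3 + (19 - j² - 352*j) = 22 - j² - 352*j)
(-9868 - 47818)*(q(-39) + 28643) = (-9868 - 47818)*((22 - 1*(-39)² - 352*(-39)) + 28643) = -57686*((22 - 1*1521 + 13728) + 28643) = -57686*((22 - 1521 + 13728) + 28643) = -57686*(12229 + 28643) = -57686*40872 = -2357742192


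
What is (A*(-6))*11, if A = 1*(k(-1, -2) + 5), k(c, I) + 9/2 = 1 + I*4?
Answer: 429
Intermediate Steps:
k(c, I) = -7/2 + 4*I (k(c, I) = -9/2 + (1 + I*4) = -9/2 + (1 + 4*I) = -7/2 + 4*I)
A = -13/2 (A = 1*((-7/2 + 4*(-2)) + 5) = 1*((-7/2 - 8) + 5) = 1*(-23/2 + 5) = 1*(-13/2) = -13/2 ≈ -6.5000)
(A*(-6))*11 = -13/2*(-6)*11 = 39*11 = 429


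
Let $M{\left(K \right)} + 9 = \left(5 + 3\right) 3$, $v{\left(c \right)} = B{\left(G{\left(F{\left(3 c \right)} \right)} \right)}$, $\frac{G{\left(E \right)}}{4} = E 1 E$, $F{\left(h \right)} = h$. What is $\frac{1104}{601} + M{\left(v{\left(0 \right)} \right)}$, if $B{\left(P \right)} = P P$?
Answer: $\frac{10119}{601} \approx 16.837$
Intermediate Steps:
$G{\left(E \right)} = 4 E^{2}$ ($G{\left(E \right)} = 4 E 1 E = 4 E E = 4 E^{2}$)
$B{\left(P \right)} = P^{2}$
$v{\left(c \right)} = 1296 c^{4}$ ($v{\left(c \right)} = \left(4 \left(3 c\right)^{2}\right)^{2} = \left(4 \cdot 9 c^{2}\right)^{2} = \left(36 c^{2}\right)^{2} = 1296 c^{4}$)
$M{\left(K \right)} = 15$ ($M{\left(K \right)} = -9 + \left(5 + 3\right) 3 = -9 + 8 \cdot 3 = -9 + 24 = 15$)
$\frac{1104}{601} + M{\left(v{\left(0 \right)} \right)} = \frac{1104}{601} + 15 = \frac{10119}{601}$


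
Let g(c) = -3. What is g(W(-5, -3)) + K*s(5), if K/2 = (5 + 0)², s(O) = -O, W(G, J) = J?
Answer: -253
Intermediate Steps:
K = 50 (K = 2*(5 + 0)² = 2*5² = 2*25 = 50)
g(W(-5, -3)) + K*s(5) = -3 + 50*(-1*5) = -3 + 50*(-5) = -3 - 250 = -253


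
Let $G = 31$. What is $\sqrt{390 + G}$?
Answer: $\sqrt{421} \approx 20.518$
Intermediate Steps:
$\sqrt{390 + G} = \sqrt{390 + 31} = \sqrt{421}$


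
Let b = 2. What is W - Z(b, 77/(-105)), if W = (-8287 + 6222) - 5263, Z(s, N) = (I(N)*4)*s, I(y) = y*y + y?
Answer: -1648448/225 ≈ -7326.4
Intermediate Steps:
I(y) = y + y² (I(y) = y² + y = y + y²)
Z(s, N) = 4*N*s*(1 + N) (Z(s, N) = ((N*(1 + N))*4)*s = (4*N*(1 + N))*s = 4*N*s*(1 + N))
W = -7328 (W = -2065 - 5263 = -7328)
W - Z(b, 77/(-105)) = -7328 - 4*77/(-105)*2*(1 + 77/(-105)) = -7328 - 4*77*(-1/105)*2*(1 + 77*(-1/105)) = -7328 - 4*(-11)*2*(1 - 11/15)/15 = -7328 - 4*(-11)*2*4/(15*15) = -7328 - 1*(-352/225) = -7328 + 352/225 = -1648448/225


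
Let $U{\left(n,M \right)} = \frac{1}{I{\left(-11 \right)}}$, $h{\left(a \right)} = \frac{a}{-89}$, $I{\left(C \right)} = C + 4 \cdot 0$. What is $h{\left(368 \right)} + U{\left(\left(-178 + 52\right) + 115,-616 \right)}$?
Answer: $- \frac{4137}{979} \approx -4.2257$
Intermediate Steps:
$I{\left(C \right)} = C$ ($I{\left(C \right)} = C + 0 = C$)
$h{\left(a \right)} = - \frac{a}{89}$ ($h{\left(a \right)} = a \left(- \frac{1}{89}\right) = - \frac{a}{89}$)
$U{\left(n,M \right)} = - \frac{1}{11}$ ($U{\left(n,M \right)} = \frac{1}{-11} = - \frac{1}{11}$)
$h{\left(368 \right)} + U{\left(\left(-178 + 52\right) + 115,-616 \right)} = \left(- \frac{1}{89}\right) 368 - \frac{1}{11} = - \frac{368}{89} - \frac{1}{11} = - \frac{4137}{979}$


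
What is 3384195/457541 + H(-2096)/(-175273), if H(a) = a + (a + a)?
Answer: 85147861149/11456369099 ≈ 7.4324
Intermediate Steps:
H(a) = 3*a (H(a) = a + 2*a = 3*a)
3384195/457541 + H(-2096)/(-175273) = 3384195/457541 + (3*(-2096))/(-175273) = 3384195*(1/457541) - 6288*(-1/175273) = 3384195/457541 + 6288/175273 = 85147861149/11456369099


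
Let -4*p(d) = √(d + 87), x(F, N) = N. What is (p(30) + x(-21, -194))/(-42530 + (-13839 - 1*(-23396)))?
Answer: 194/32973 + √13/43964 ≈ 0.0059656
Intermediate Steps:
p(d) = -√(87 + d)/4 (p(d) = -√(d + 87)/4 = -√(87 + d)/4)
(p(30) + x(-21, -194))/(-42530 + (-13839 - 1*(-23396))) = (-√(87 + 30)/4 - 194)/(-42530 + (-13839 - 1*(-23396))) = (-3*√13/4 - 194)/(-42530 + (-13839 + 23396)) = (-3*√13/4 - 194)/(-42530 + 9557) = (-3*√13/4 - 194)/(-32973) = (-194 - 3*√13/4)*(-1/32973) = 194/32973 + √13/43964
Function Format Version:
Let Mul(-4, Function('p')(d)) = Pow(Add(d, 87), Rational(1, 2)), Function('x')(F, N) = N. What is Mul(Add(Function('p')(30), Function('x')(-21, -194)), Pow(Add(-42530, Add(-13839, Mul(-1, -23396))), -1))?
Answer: Add(Rational(194, 32973), Mul(Rational(1, 43964), Pow(13, Rational(1, 2)))) ≈ 0.0059656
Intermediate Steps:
Function('p')(d) = Mul(Rational(-1, 4), Pow(Add(87, d), Rational(1, 2))) (Function('p')(d) = Mul(Rational(-1, 4), Pow(Add(d, 87), Rational(1, 2))) = Mul(Rational(-1, 4), Pow(Add(87, d), Rational(1, 2))))
Mul(Add(Function('p')(30), Function('x')(-21, -194)), Pow(Add(-42530, Add(-13839, Mul(-1, -23396))), -1)) = Mul(Add(Mul(Rational(-1, 4), Pow(Add(87, 30), Rational(1, 2))), -194), Pow(Add(-42530, Add(-13839, Mul(-1, -23396))), -1)) = Mul(Add(Mul(Rational(-1, 4), Pow(117, Rational(1, 2))), -194), Pow(Add(-42530, Add(-13839, 23396)), -1)) = Mul(Add(Mul(Rational(-1, 4), Mul(3, Pow(13, Rational(1, 2)))), -194), Pow(Add(-42530, 9557), -1)) = Mul(Add(Mul(Rational(-3, 4), Pow(13, Rational(1, 2))), -194), Pow(-32973, -1)) = Mul(Add(-194, Mul(Rational(-3, 4), Pow(13, Rational(1, 2)))), Rational(-1, 32973)) = Add(Rational(194, 32973), Mul(Rational(1, 43964), Pow(13, Rational(1, 2))))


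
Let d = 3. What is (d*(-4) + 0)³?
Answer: -1728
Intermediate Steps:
(d*(-4) + 0)³ = (3*(-4) + 0)³ = (-12 + 0)³ = (-12)³ = -1728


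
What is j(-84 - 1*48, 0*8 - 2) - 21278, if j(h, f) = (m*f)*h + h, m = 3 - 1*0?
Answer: -20618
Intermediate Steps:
m = 3 (m = 3 + 0 = 3)
j(h, f) = h + 3*f*h (j(h, f) = (3*f)*h + h = 3*f*h + h = h + 3*f*h)
j(-84 - 1*48, 0*8 - 2) - 21278 = (-84 - 1*48)*(1 + 3*(0*8 - 2)) - 21278 = (-84 - 48)*(1 + 3*(0 - 2)) - 21278 = -132*(1 + 3*(-2)) - 21278 = -132*(1 - 6) - 21278 = -132*(-5) - 21278 = 660 - 21278 = -20618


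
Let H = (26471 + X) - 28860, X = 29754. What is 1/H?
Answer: 1/27365 ≈ 3.6543e-5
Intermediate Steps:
H = 27365 (H = (26471 + 29754) - 28860 = 56225 - 28860 = 27365)
1/H = 1/27365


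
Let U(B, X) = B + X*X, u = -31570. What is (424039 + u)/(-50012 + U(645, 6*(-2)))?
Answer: -392469/49223 ≈ -7.9733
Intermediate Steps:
U(B, X) = B + X²
(424039 + u)/(-50012 + U(645, 6*(-2))) = (424039 - 31570)/(-50012 + (645 + (6*(-2))²)) = 392469/(-50012 + (645 + (-12)²)) = 392469/(-50012 + (645 + 144)) = 392469/(-50012 + 789) = 392469/(-49223) = 392469*(-1/49223) = -392469/49223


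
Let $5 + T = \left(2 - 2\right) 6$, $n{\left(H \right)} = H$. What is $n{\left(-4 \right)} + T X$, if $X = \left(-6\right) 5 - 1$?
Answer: $151$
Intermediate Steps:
$X = -31$ ($X = -30 - 1 = -31$)
$T = -5$ ($T = -5 + \left(2 - 2\right) 6 = -5 + 0 \cdot 6 = -5 + 0 = -5$)
$n{\left(-4 \right)} + T X = -4 - -155 = -4 + 155 = 151$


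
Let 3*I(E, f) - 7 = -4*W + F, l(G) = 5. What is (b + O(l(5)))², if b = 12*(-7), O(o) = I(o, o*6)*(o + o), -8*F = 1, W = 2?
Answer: 123201/16 ≈ 7700.1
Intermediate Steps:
F = -⅛ (F = -⅛*1 = -⅛ ≈ -0.12500)
I(E, f) = -3/8 (I(E, f) = 7/3 + (-4*2 - ⅛)/3 = 7/3 + (-8 - ⅛)/3 = 7/3 + (⅓)*(-65/8) = 7/3 - 65/24 = -3/8)
O(o) = -3*o/4 (O(o) = -3*(o + o)/8 = -3*o/4)
b = -84
(b + O(l(5)))² = (-84 - ¾*5)² = (-84 - 15/4)² = (-351/4)² = 123201/16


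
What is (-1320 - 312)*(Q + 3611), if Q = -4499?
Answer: 1449216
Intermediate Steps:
(-1320 - 312)*(Q + 3611) = (-1320 - 312)*(-4499 + 3611) = -1632*(-888) = 1449216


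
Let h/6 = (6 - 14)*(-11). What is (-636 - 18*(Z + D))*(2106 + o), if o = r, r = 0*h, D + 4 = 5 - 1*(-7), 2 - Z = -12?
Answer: -2173392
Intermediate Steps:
Z = 14 (Z = 2 - 1*(-12) = 2 + 12 = 14)
D = 8 (D = -4 + (5 - 1*(-7)) = -4 + (5 + 7) = -4 + 12 = 8)
h = 528 (h = 6*((6 - 14)*(-11)) = 6*(-8*(-11)) = 6*88 = 528)
r = 0 (r = 0*528 = 0)
o = 0
(-636 - 18*(Z + D))*(2106 + o) = (-636 - 18*(14 + 8))*(2106 + 0) = (-636 - 18*22)*2106 = (-636 - 396)*2106 = -1032*2106 = -2173392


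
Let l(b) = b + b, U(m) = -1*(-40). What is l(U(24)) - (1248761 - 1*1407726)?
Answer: 159045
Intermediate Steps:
U(m) = 40
l(b) = 2*b
l(U(24)) - (1248761 - 1*1407726) = 2*40 - (1248761 - 1*1407726) = 80 - (1248761 - 1407726) = 80 - 1*(-158965) = 80 + 158965 = 159045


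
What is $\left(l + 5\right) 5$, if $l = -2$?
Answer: $15$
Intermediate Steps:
$\left(l + 5\right) 5 = \left(-2 + 5\right) 5 = 3 \cdot 5 = 15$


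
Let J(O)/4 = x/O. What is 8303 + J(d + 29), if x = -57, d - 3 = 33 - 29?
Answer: 24890/3 ≈ 8296.7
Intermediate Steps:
d = 7 (d = 3 + (33 - 29) = 3 + 4 = 7)
J(O) = -228/O (J(O) = 4*(-57/O) = -228/O)
8303 + J(d + 29) = 8303 - 228/(7 + 29) = 8303 - 228/36 = 8303 - 228*1/36 = 8303 - 19/3 = 24890/3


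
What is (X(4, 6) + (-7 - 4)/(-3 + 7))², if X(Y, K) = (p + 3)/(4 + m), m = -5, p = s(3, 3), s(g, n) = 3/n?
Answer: 729/16 ≈ 45.563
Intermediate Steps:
p = 1 (p = 3/3 = 3*(⅓) = 1)
X(Y, K) = -4 (X(Y, K) = (1 + 3)/(4 - 5) = 4/(-1) = 4*(-1) = -4)
(X(4, 6) + (-7 - 4)/(-3 + 7))² = (-4 + (-7 - 4)/(-3 + 7))² = (-4 - 11/4)² = (-27/4)² = 729/16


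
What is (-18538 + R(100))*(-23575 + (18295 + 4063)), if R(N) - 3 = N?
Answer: 22435395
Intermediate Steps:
R(N) = 3 + N
(-18538 + R(100))*(-23575 + (18295 + 4063)) = (-18538 + (3 + 100))*(-23575 + (18295 + 4063)) = (-18538 + 103)*(-23575 + 22358) = -18435*(-1217) = 22435395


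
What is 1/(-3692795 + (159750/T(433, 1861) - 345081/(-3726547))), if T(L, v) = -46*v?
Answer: -14500671931/53548034520477107 ≈ -2.7080e-7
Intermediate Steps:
1/(-3692795 + (159750/T(433, 1861) - 345081/(-3726547))) = 1/(-3692795 + (159750/((-46*1861)) - 345081/(-3726547))) = 1/(-3692795 + (159750/(-85606) - 345081*(-1/3726547))) = 1/(-3692795 + (159750*(-1/85606) + 31371/338777)) = 1/(-3692795 + (-79875/42803 + 31371/338777)) = 1/(-3692795 - 25717039962/14500671931) = 1/(-53548034520477107/14500671931) = -14500671931/53548034520477107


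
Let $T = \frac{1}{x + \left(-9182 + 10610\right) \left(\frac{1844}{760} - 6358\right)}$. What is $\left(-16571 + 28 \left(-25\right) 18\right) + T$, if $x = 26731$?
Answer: $- \frac{25077074212546}{859657681} \approx -29171.0$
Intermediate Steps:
$T = - \frac{95}{859657681}$ ($T = \frac{1}{26731 + \left(-9182 + 10610\right) \left(\frac{1844}{760} - 6358\right)} = \frac{1}{26731 + 1428 \left(1844 \cdot \frac{1}{760} - 6358\right)} = \frac{1}{26731 + 1428 \left(\frac{461}{190} - 6358\right)} = \frac{1}{26731 + 1428 \left(- \frac{1207559}{190}\right)} = \frac{1}{26731 - \frac{862197126}{95}} = \frac{1}{- \frac{859657681}{95}} = - \frac{95}{859657681} \approx -1.1051 \cdot 10^{-7}$)
$\left(-16571 + 28 \left(-25\right) 18\right) + T = \left(-16571 + 28 \left(-25\right) 18\right) - \frac{95}{859657681} = \left(-16571 - 12600\right) - \frac{95}{859657681} = -29171 - \frac{95}{859657681} = - \frac{25077074212546}{859657681}$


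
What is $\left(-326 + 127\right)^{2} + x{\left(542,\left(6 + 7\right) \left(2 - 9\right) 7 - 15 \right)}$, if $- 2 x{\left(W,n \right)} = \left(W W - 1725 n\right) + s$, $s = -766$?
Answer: $-669248$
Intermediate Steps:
$x{\left(W,n \right)} = 383 - \frac{W^{2}}{2} + \frac{1725 n}{2}$ ($x{\left(W,n \right)} = - \frac{\left(W W - 1725 n\right) - 766}{2} = - \frac{\left(W^{2} - 1725 n\right) - 766}{2} = - \frac{-766 + W^{2} - 1725 n}{2} = 383 - \frac{W^{2}}{2} + \frac{1725 n}{2}$)
$\left(-326 + 127\right)^{2} + x{\left(542,\left(6 + 7\right) \left(2 - 9\right) 7 - 15 \right)} = \left(-326 + 127\right)^{2} + \left(383 - \frac{542^{2}}{2} + \frac{1725 \left(\left(6 + 7\right) \left(2 - 9\right) 7 - 15\right)}{2}\right) = \left(-199\right)^{2} + \left(383 - 146882 + \frac{1725 \left(13 \left(-7\right) 7 - 15\right)}{2}\right) = 39601 + \left(383 - 146882 + \frac{1725 \left(\left(-91\right) 7 - 15\right)}{2}\right) = 39601 + \left(383 - 146882 + \frac{1725 \left(-637 - 15\right)}{2}\right) = 39601 + \left(383 - 146882 + \frac{1725}{2} \left(-652\right)\right) = 39601 - 708849 = -669248$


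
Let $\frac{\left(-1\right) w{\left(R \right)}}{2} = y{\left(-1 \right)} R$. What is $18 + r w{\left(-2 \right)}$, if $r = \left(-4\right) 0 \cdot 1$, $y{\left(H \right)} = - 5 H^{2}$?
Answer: $18$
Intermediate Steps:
$w{\left(R \right)} = 10 R$ ($w{\left(R \right)} = - 2 - 5 \left(-1\right)^{2} R = - 2 \left(-5\right) 1 R = - 2 \left(- 5 R\right) = 10 R$)
$r = 0$ ($r = 0 \cdot 1 = 0$)
$18 + r w{\left(-2 \right)} = 18 + 0 \cdot 10 \left(-2\right) = 18 + 0 \left(-20\right) = 18 + 0 = 18$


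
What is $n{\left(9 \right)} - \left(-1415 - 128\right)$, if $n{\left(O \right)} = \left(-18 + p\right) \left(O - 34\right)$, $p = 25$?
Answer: $1368$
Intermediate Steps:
$n{\left(O \right)} = -238 + 7 O$ ($n{\left(O \right)} = \left(-18 + 25\right) \left(O - 34\right) = 7 \left(-34 + O\right) = -238 + 7 O$)
$n{\left(9 \right)} - \left(-1415 - 128\right) = \left(-238 + 7 \cdot 9\right) - \left(-1415 - 128\right) = \left(-238 + 63\right) - \left(-1415 - 128\right) = -175 - -1543 = -175 + 1543 = 1368$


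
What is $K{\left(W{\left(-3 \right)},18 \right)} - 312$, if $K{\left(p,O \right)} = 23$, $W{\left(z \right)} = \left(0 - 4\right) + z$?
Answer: $-289$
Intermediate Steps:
$W{\left(z \right)} = -4 + z$
$K{\left(W{\left(-3 \right)},18 \right)} - 312 = 23 - 312 = -289$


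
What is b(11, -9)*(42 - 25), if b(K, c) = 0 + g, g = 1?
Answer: 17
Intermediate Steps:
b(K, c) = 1 (b(K, c) = 0 + 1 = 1)
b(11, -9)*(42 - 25) = 1*(42 - 25) = 1*17 = 17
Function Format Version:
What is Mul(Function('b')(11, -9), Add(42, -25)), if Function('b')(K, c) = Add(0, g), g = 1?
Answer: 17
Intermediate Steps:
Function('b')(K, c) = 1 (Function('b')(K, c) = Add(0, 1) = 1)
Mul(Function('b')(11, -9), Add(42, -25)) = Mul(1, Add(42, -25)) = Mul(1, 17) = 17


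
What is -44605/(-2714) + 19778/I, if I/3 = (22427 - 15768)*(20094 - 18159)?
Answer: 1724282031967/104911013430 ≈ 16.436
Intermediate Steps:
I = 38655495 (I = 3*((22427 - 15768)*(20094 - 18159)) = 3*(6659*1935) = 3*12885165 = 38655495)
-44605/(-2714) + 19778/I = -44605/(-2714) + 19778/38655495 = -44605*(-1/2714) + 19778*(1/38655495) = 44605/2714 + 19778/38655495 = 1724282031967/104911013430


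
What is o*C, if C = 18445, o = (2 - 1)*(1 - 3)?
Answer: -36890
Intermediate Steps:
o = -2 (o = 1*(-2) = -2)
o*C = -2*18445 = -36890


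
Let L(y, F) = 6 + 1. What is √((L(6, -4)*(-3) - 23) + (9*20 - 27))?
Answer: √109 ≈ 10.440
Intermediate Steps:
L(y, F) = 7
√((L(6, -4)*(-3) - 23) + (9*20 - 27)) = √((7*(-3) - 23) + (9*20 - 27)) = √((-21 - 23) + (180 - 27)) = √(-44 + 153) = √109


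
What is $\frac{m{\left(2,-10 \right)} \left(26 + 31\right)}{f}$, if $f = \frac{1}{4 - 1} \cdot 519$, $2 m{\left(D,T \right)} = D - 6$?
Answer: $- \frac{114}{173} \approx -0.65896$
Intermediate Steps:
$m{\left(D,T \right)} = -3 + \frac{D}{2}$ ($m{\left(D,T \right)} = \frac{D - 6}{2} = \frac{-6 + D}{2} = -3 + \frac{D}{2}$)
$f = 173$ ($f = \frac{1}{3} \cdot 519 = 173$)
$\frac{m{\left(2,-10 \right)} \left(26 + 31\right)}{f} = \frac{\left(-3 + \frac{1}{2} \cdot 2\right) \left(26 + 31\right)}{173} = \left(-3 + 1\right) 57 \cdot \frac{1}{173} = \left(-2\right) 57 \cdot \frac{1}{173} = \left(-114\right) \frac{1}{173} = - \frac{114}{173}$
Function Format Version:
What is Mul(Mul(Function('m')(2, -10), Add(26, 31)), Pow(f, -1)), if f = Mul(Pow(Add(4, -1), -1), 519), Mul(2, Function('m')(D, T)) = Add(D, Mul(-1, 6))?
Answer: Rational(-114, 173) ≈ -0.65896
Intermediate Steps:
Function('m')(D, T) = Add(-3, Mul(Rational(1, 2), D)) (Function('m')(D, T) = Mul(Rational(1, 2), Add(D, Mul(-1, 6))) = Mul(Rational(1, 2), Add(D, -6)) = Mul(Rational(1, 2), Add(-6, D)) = Add(-3, Mul(Rational(1, 2), D)))
f = 173 (f = Mul(Pow(3, -1), 519) = Mul(Rational(1, 3), 519) = 173)
Mul(Mul(Function('m')(2, -10), Add(26, 31)), Pow(f, -1)) = Mul(Mul(Add(-3, Mul(Rational(1, 2), 2)), Add(26, 31)), Pow(173, -1)) = Mul(Mul(Add(-3, 1), 57), Rational(1, 173)) = Mul(Mul(-2, 57), Rational(1, 173)) = Mul(-114, Rational(1, 173)) = Rational(-114, 173)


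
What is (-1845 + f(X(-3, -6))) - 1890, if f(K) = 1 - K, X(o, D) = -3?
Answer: -3731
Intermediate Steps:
(-1845 + f(X(-3, -6))) - 1890 = (-1845 + (1 - 1*(-3))) - 1890 = (-1845 + (1 + 3)) - 1890 = (-1845 + 4) - 1890 = -1841 - 1890 = -3731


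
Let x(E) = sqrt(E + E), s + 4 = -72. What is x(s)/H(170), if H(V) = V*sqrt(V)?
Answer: I*sqrt(1615)/7225 ≈ 0.0055622*I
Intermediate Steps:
s = -76 (s = -4 - 72 = -76)
H(V) = V**(3/2)
x(E) = sqrt(2)*sqrt(E) (x(E) = sqrt(2*E) = sqrt(2)*sqrt(E))
x(s)/H(170) = (sqrt(2)*sqrt(-76))/(170**(3/2)) = (sqrt(2)*(2*I*sqrt(19)))/((170*sqrt(170))) = (2*I*sqrt(38))*(sqrt(170)/28900) = I*sqrt(1615)/7225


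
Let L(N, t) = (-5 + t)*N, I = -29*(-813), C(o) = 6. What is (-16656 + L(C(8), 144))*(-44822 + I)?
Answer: 336138390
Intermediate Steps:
I = 23577
L(N, t) = N*(-5 + t)
(-16656 + L(C(8), 144))*(-44822 + I) = (-16656 + 6*(-5 + 144))*(-44822 + 23577) = (-16656 + 6*139)*(-21245) = (-16656 + 834)*(-21245) = -15822*(-21245) = 336138390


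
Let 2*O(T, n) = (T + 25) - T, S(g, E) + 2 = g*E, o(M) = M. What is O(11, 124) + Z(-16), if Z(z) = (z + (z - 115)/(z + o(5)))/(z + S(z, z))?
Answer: 16340/1309 ≈ 12.483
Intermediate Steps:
S(g, E) = -2 + E*g (S(g, E) = -2 + g*E = -2 + E*g)
O(T, n) = 25/2 (O(T, n) = ((T + 25) - T)/2 = ((25 + T) - T)/2 = (½)*25 = 25/2)
Z(z) = (z + (-115 + z)/(5 + z))/(-2 + z + z²) (Z(z) = (z + (z - 115)/(z + 5))/(z + (-2 + z*z)) = (z + (-115 + z)/(5 + z))/(z + (-2 + z²)) = (z + (-115 + z)/(5 + z))/(-2 + z + z²))
O(11, 124) + Z(-16) = 25/2 + (-115 + (-16)² + 6*(-16))/(-10 + (-16)³ + 3*(-16) + 6*(-16)²) = 25/2 + (-115 + 256 - 96)/(-10 - 4096 - 48 + 6*256) = 25/2 + 45/(-10 - 4096 - 48 + 1536) = 25/2 + 45/(-2618) = 25/2 - 1/2618*45 = 25/2 - 45/2618 = 16340/1309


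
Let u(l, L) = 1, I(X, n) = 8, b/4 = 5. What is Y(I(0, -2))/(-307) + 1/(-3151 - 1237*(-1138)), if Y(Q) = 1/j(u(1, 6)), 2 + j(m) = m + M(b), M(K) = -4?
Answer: 4995079/7665090040 ≈ 0.00065167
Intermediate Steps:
b = 20 (b = 4*5 = 20)
j(m) = -6 + m (j(m) = -2 + (m - 4) = -2 + (-4 + m) = -6 + m)
Y(Q) = -1/5 (Y(Q) = 1/(-6 + 1) = 1/(-5) = -1/5)
Y(I(0, -2))/(-307) + 1/(-3151 - 1237*(-1138)) = -1/5/(-307) + 1/(-3151 - 1237*(-1138)) = -1/5*(-1/307) - 1/1138/(-4388) = 1/1535 - 1/4388*(-1/1138) = 1/1535 + 1/4993544 = 4995079/7665090040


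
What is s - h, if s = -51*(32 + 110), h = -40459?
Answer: 33217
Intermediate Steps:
s = -7242 (s = -51*142 = -7242)
s - h = -7242 - 1*(-40459) = -7242 + 40459 = 33217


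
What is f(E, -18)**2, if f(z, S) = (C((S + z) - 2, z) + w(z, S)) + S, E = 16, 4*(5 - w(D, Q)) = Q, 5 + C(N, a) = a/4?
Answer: 361/4 ≈ 90.250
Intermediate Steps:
C(N, a) = -5 + a/4
w(D, Q) = 5 - Q/4
f(z, S) = z/4 + 3*S/4 (f(z, S) = ((-5 + z/4) + (5 - S/4)) + S = (-S/4 + z/4) + S = z/4 + 3*S/4)
f(E, -18)**2 = ((1/4)*16 + (3/4)*(-18))**2 = (4 - 27/2)**2 = (-19/2)**2 = 361/4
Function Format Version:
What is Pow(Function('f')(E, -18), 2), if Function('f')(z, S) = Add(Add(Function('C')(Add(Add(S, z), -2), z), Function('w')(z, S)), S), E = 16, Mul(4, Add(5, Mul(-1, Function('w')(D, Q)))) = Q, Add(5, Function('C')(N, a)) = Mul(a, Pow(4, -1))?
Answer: Rational(361, 4) ≈ 90.250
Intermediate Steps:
Function('C')(N, a) = Add(-5, Mul(Rational(1, 4), a)) (Function('C')(N, a) = Add(-5, Mul(a, Pow(4, -1))) = Add(-5, Mul(a, Rational(1, 4))) = Add(-5, Mul(Rational(1, 4), a)))
Function('w')(D, Q) = Add(5, Mul(Rational(-1, 4), Q))
Function('f')(z, S) = Add(Mul(Rational(1, 4), z), Mul(Rational(3, 4), S)) (Function('f')(z, S) = Add(Add(Add(-5, Mul(Rational(1, 4), z)), Add(5, Mul(Rational(-1, 4), S))), S) = Add(Add(Mul(Rational(-1, 4), S), Mul(Rational(1, 4), z)), S) = Add(Mul(Rational(1, 4), z), Mul(Rational(3, 4), S)))
Pow(Function('f')(E, -18), 2) = Pow(Add(Mul(Rational(1, 4), 16), Mul(Rational(3, 4), -18)), 2) = Pow(Add(4, Rational(-27, 2)), 2) = Pow(Rational(-19, 2), 2) = Rational(361, 4)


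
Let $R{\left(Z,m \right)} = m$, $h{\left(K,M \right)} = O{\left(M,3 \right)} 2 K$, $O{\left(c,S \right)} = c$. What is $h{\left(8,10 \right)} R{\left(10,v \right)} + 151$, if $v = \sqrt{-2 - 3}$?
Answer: $151 + 160 i \sqrt{5} \approx 151.0 + 357.77 i$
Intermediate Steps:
$h{\left(K,M \right)} = 2 K M$ ($h{\left(K,M \right)} = M 2 K = 2 M K = 2 K M$)
$v = i \sqrt{5}$ ($v = \sqrt{-5} = i \sqrt{5} \approx 2.2361 i$)
$h{\left(8,10 \right)} R{\left(10,v \right)} + 151 = 2 \cdot 8 \cdot 10 i \sqrt{5} + 151 = 160 i \sqrt{5} + 151 = 151 + 160 i \sqrt{5}$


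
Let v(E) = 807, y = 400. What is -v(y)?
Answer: -807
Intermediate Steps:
-v(y) = -1*807 = -807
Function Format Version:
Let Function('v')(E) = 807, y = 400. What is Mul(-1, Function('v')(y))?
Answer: -807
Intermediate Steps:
Mul(-1, Function('v')(y)) = Mul(-1, 807) = -807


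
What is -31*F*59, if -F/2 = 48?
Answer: 175584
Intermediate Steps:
F = -96 (F = -2*48 = -96)
-31*F*59 = -31*(-96)*59 = 2976*59 = 175584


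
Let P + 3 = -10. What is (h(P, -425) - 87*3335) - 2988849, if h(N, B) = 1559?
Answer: -3277435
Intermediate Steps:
P = -13 (P = -3 - 10 = -13)
(h(P, -425) - 87*3335) - 2988849 = (1559 - 87*3335) - 2988849 = (1559 - 290145) - 2988849 = -288586 - 2988849 = -3277435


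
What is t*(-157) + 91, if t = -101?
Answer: 15948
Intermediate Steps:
t*(-157) + 91 = -101*(-157) + 91 = 15857 + 91 = 15948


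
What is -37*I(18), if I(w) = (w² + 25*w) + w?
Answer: -29304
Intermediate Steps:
I(w) = w² + 26*w
-37*I(18) = -666*(26 + 18) = -666*44 = -37*792 = -29304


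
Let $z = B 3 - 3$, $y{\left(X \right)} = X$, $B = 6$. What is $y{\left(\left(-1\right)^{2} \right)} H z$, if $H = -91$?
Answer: $-1365$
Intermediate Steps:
$z = 15$ ($z = 6 \cdot 3 - 3 = 18 - 3 = 15$)
$y{\left(\left(-1\right)^{2} \right)} H z = \left(-1\right)^{2} \left(-91\right) 15 = 1 \left(-91\right) 15 = \left(-91\right) 15 = -1365$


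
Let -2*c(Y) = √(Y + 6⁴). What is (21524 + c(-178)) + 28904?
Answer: 50428 - √1118/2 ≈ 50411.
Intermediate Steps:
c(Y) = -√(1296 + Y)/2 (c(Y) = -√(Y + 6⁴)/2 = -√(Y + 1296)/2 = -√(1296 + Y)/2)
(21524 + c(-178)) + 28904 = (21524 - √(1296 - 178)/2) + 28904 = (21524 - √1118/2) + 28904 = 50428 - √1118/2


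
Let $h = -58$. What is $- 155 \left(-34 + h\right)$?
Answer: $14260$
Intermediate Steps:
$- 155 \left(-34 + h\right) = - 155 \left(-34 - 58\right) = \left(-155\right) \left(-92\right) = 14260$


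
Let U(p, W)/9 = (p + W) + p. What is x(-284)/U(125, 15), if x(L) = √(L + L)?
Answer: 2*I*√142/2385 ≈ 0.0099928*I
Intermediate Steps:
U(p, W) = 9*W + 18*p (U(p, W) = 9*((p + W) + p) = 9*((W + p) + p) = 9*(W + 2*p) = 9*W + 18*p)
x(L) = √2*√L (x(L) = √(2*L) = √2*√L)
x(-284)/U(125, 15) = (√2*√(-284))/(9*15 + 18*125) = (√2*(2*I*√71))/(135 + 2250) = (2*I*√142)/2385 = (2*I*√142)*(1/2385) = 2*I*√142/2385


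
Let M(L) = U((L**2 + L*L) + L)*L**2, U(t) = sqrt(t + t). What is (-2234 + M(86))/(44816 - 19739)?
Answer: -2234/25077 + 14792*sqrt(7439)/25077 ≈ 50.786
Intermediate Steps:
U(t) = sqrt(2)*sqrt(t) (U(t) = sqrt(2*t) = sqrt(2)*sqrt(t))
M(L) = sqrt(2)*L**2*sqrt(L + 2*L**2) (M(L) = (sqrt(2)*sqrt((L**2 + L*L) + L))*L**2 = (sqrt(2)*sqrt((L**2 + L**2) + L))*L**2 = (sqrt(2)*sqrt(2*L**2 + L))*L**2 = (sqrt(2)*sqrt(L + 2*L**2))*L**2 = sqrt(2)*L**2*sqrt(L + 2*L**2))
(-2234 + M(86))/(44816 - 19739) = (-2234 + sqrt(2)*86**2*sqrt(86*(1 + 2*86)))/(44816 - 19739) = (-2234 + sqrt(2)*7396*sqrt(86*(1 + 172)))/25077 = (-2234 + sqrt(2)*7396*sqrt(86*173))*(1/25077) = (-2234 + sqrt(2)*7396*sqrt(14878))*(1/25077) = (-2234 + 14792*sqrt(7439))*(1/25077) = -2234/25077 + 14792*sqrt(7439)/25077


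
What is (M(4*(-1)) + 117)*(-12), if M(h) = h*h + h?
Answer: -1548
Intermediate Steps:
M(h) = h + h² (M(h) = h² + h = h + h²)
(M(4*(-1)) + 117)*(-12) = ((4*(-1))*(1 + 4*(-1)) + 117)*(-12) = (-4*(1 - 4) + 117)*(-12) = (-4*(-3) + 117)*(-12) = (12 + 117)*(-12) = 129*(-12) = -1548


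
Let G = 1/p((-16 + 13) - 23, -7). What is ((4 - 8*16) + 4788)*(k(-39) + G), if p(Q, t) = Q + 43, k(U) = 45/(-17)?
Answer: -205216/17 ≈ -12072.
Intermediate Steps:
k(U) = -45/17 (k(U) = 45*(-1/17) = -45/17)
p(Q, t) = 43 + Q
G = 1/17 (G = 1/(43 + ((-16 + 13) - 23)) = 1/(43 + (-3 - 23)) = 1/(43 - 26) = 1/17 ≈ 0.058824)
((4 - 8*16) + 4788)*(k(-39) + G) = ((4 - 8*16) + 4788)*(-45/17 + 1/17) = ((4 - 128) + 4788)*(-44/17) = (-124 + 4788)*(-44/17) = 4664*(-44/17) = -205216/17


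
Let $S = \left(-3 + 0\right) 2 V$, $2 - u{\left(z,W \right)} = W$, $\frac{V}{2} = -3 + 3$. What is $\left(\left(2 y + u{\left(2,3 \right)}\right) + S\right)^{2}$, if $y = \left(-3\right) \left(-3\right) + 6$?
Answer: $841$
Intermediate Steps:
$V = 0$ ($V = 2 \left(-3 + 3\right) = 2 \cdot 0 = 0$)
$u{\left(z,W \right)} = 2 - W$
$y = 15$ ($y = 9 + 6 = 15$)
$S = 0$ ($S = \left(-3 + 0\right) 2 \cdot 0 = \left(-3\right) 2 \cdot 0 = \left(-6\right) 0 = 0$)
$\left(\left(2 y + u{\left(2,3 \right)}\right) + S\right)^{2} = \left(\left(2 \cdot 15 + \left(2 - 3\right)\right) + 0\right)^{2} = \left(\left(30 + \left(2 - 3\right)\right) + 0\right)^{2} = \left(\left(30 - 1\right) + 0\right)^{2} = \left(29 + 0\right)^{2} = 29^{2} = 841$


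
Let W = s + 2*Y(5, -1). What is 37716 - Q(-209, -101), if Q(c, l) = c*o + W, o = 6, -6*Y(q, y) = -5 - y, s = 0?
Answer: 116906/3 ≈ 38969.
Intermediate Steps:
Y(q, y) = 5/6 + y/6 (Y(q, y) = -(-5 - y)/6 = 5/6 + y/6)
W = 4/3 (W = 0 + 2*(5/6 + (1/6)*(-1)) = 0 + 2*(5/6 - 1/6) = 0 + 2*(2/3) = 0 + 4/3 = 4/3 ≈ 1.3333)
Q(c, l) = 4/3 + 6*c (Q(c, l) = c*6 + 4/3 = 6*c + 4/3 = 4/3 + 6*c)
37716 - Q(-209, -101) = 37716 - (4/3 + 6*(-209)) = 37716 - (4/3 - 1254) = 37716 - 1*(-3758/3) = 37716 + 3758/3 = 116906/3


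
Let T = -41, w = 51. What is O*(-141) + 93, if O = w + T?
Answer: -1317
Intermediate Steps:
O = 10 (O = 51 - 41 = 10)
O*(-141) + 93 = 10*(-141) + 93 = -1410 + 93 = -1317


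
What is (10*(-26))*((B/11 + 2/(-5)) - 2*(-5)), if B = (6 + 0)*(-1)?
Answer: -25896/11 ≈ -2354.2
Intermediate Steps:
B = -6 (B = 6*(-1) = -6)
(10*(-26))*((B/11 + 2/(-5)) - 2*(-5)) = (10*(-26))*((-6/11 + 2/(-5)) - 2*(-5)) = -260*((-6*1/11 + 2*(-1/5)) + 10) = -260*((-6/11 - 2/5) + 10) = -260*(-52/55 + 10) = -260*498/55 = -25896/11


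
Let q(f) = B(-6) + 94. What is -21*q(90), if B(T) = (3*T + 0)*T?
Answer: -4242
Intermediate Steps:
B(T) = 3*T² (B(T) = (3*T)*T = 3*T²)
q(f) = 202 (q(f) = 3*(-6)² + 94 = 3*36 + 94 = 108 + 94 = 202)
-21*q(90) = -21*202 = -4242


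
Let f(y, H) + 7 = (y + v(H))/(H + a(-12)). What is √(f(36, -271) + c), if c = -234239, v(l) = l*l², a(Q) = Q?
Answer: I*√13128127469/283 ≈ 404.87*I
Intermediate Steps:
v(l) = l³
f(y, H) = -7 + (y + H³)/(-12 + H) (f(y, H) = -7 + (y + H³)/(H - 12) = -7 + (y + H³)/(-12 + H))
√(f(36, -271) + c) = √((84 + 36 + (-271)³ - 7*(-271))/(-12 - 271) - 234239) = √((84 + 36 - 19902511 + 1897)/(-283) - 234239) = √(-1/283*(-19900494) - 234239) = √(19900494/283 - 234239) = √(-46389143/283) = I*√13128127469/283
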